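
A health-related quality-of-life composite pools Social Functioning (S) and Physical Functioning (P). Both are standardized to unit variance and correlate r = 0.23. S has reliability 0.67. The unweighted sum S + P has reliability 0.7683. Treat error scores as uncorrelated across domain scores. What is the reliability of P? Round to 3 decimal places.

Var(S+P) = 2 + 2·0.23 = 2.460.
True-score variance = ρ_S + ρ_P + 2·0.23, so 0.7683 = (0.67 + ρ_P + 0.46) / 2.460.
ρ_P = 0.7683·2.460 − 0.67 − 0.46 = 0.760.

0.760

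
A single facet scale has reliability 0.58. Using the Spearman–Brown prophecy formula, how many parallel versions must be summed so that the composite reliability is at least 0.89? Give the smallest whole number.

6

k ≥ ρ*(1−ρ₁)/(ρ₁(1−ρ*)) = 0.89·0.42 / (0.58·0.11) = 5.859.
Smallest integer k = 6.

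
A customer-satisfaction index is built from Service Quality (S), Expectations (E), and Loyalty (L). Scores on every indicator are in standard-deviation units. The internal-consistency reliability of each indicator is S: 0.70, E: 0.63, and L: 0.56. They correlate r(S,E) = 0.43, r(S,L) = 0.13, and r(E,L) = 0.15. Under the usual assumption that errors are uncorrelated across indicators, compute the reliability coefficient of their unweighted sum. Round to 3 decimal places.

0.749

Var(S+E+L) = 3 + 2·[0.43 + 0.13 + 0.15] = 3 + 1.42 = 4.42.
With uncorrelated errors the cross-covariances are all true-score covariance, so they carry over unchanged; only the diagonal terms shrink to ρᵢσᵢ².
True-score variance = [0.70 + 0.63 + 0.56] + 1.42 = 1.89 + 1.42 = 3.31.
Reliability = 3.31 / 4.42 = 0.749.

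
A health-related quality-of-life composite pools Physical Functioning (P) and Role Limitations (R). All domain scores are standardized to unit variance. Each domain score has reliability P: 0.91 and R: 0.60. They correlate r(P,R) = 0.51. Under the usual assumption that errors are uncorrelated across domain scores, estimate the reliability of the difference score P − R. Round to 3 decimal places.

Var(P−R) = 1 + 1 − 2·0.51 = 2 − 1.02 = 0.98.
Because errors are independent across components, Cov(Tᵢ,Tⱼ) = Cov(Xᵢ,Xⱼ); the off-diagonal part of the true-score variance is the same as above.
True-score variance = [0.91 + 0.60] − 1.02 = 1.51 − 1.02 = 0.49.
Reliability = 0.49 / 0.98 = 0.500.

0.500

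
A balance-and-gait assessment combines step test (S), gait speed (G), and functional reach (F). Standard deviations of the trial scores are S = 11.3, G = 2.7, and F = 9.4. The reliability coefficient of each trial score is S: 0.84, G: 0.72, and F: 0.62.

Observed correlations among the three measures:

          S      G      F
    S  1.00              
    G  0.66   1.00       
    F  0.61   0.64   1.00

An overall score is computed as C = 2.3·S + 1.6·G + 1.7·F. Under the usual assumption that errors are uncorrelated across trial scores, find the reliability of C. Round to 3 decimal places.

0.876

Var(C) = 2.3²·11.3² + 1.6²·2.7² + 1.7²·9.4² + 2·[3.68·11.3·2.7·0.66 + 3.91·11.3·9.4·0.61 + 2.72·2.7·9.4·0.64] = 949.503 + 743.259 = 1692.76.
With uncorrelated errors the cross-covariances are all true-score covariance, so they carry over unchanged; only the diagonal terms shrink to ρᵢσᵢ².
True-score variance = [2.3²·11.3²·0.84 + 1.6²·2.7²·0.72 + 1.7²·9.4²·0.62] + 743.259 = 739.164 + 743.259 = 1482.42.
Reliability = 1482.42 / 1692.76 = 0.876.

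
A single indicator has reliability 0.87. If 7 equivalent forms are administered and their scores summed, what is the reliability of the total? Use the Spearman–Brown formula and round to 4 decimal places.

0.9791

ρ_k = kρ / (1 + (k−1)ρ) = 7·0.87 / (1 + 6·0.87) = 6.090 / 6.220 = 0.9791.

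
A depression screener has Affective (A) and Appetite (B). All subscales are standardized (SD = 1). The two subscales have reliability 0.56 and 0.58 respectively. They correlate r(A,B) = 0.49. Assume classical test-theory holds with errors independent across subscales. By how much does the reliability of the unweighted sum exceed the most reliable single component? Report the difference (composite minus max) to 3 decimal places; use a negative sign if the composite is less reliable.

Var(sum) = 2 + 0.98 = 2.98; true-score variance = 1.14 + 0.98 = 2.12; composite reliability = 0.7114.
Max component reliability = 0.5800.
Difference = 0.7114 − 0.5800 = 0.131.

0.131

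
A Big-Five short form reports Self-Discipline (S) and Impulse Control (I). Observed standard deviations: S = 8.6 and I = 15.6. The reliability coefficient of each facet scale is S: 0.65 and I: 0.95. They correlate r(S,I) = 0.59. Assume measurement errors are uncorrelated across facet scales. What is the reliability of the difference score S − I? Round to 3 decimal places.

Var(S−I) = 8.6² + 15.6² − 2·8.6·15.6·0.59 = 317.32 − 158.309 = 159.011.
With uncorrelated errors the cross-covariances are all true-score covariance, so they carry over unchanged; only the diagonal terms shrink to ρᵢσᵢ².
True-score variance = [8.6²·0.65 + 15.6²·0.95] − 158.309 = 279.266 − 158.309 = 120.957.
Reliability = 120.957 / 159.011 = 0.761.

0.761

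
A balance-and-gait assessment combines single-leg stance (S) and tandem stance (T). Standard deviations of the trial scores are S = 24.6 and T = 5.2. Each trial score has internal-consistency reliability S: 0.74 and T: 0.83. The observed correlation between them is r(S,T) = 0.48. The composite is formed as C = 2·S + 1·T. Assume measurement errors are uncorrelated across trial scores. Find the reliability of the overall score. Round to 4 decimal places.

0.7646

Var(C) = 2²·24.6² + 5.2² + 2·[2·24.6·5.2·0.48] = 2447.68 + 245.606 = 2693.29.
With uncorrelated errors the cross-covariances are all true-score covariance, so they carry over unchanged; only the diagonal terms shrink to ρᵢσᵢ².
True-score variance = [2²·24.6²·0.74 + 5.2²·0.83] + 245.606 = 1813.72 + 245.606 = 2059.32.
Reliability = 2059.32 / 2693.29 = 0.7646.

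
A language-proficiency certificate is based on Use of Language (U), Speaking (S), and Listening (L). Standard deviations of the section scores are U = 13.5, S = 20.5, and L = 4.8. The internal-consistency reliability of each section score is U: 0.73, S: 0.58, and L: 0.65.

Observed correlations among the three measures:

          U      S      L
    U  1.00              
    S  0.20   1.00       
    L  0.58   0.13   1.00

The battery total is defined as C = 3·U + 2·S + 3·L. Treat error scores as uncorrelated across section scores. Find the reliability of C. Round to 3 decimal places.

0.757

Var(C) = 3²·13.5² + 2²·20.5² + 3²·4.8² + 2·[6·13.5·20.5·0.20 + 9·13.5·4.8·0.58 + 6·20.5·4.8·0.13] = 3528.61 + 1494.22 = 5022.83.
Under uncorrelated errors the observed covariances equal the true-score covariances, so only the own-variance terms attenuate.
True-score variance = [3²·13.5²·0.73 + 2²·20.5²·0.58 + 3²·4.8²·0.65] + 1494.22 = 2307.15 + 1494.22 = 3801.36.
Reliability = 3801.36 / 5022.83 = 0.757.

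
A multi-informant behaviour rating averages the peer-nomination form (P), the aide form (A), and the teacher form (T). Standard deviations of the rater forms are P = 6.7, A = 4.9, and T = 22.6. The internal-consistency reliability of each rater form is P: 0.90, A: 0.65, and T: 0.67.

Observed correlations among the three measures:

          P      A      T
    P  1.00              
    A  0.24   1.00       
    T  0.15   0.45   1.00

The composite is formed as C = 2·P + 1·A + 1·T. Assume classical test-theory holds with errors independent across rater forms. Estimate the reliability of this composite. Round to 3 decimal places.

0.792

Var(C) = 2²·6.7² + 4.9² + 22.6² + 2·[2·6.7·4.9·0.24 + 2·6.7·22.6·0.15 + 4.9·22.6·0.45] = 714.33 + 222.035 = 936.365.
Under uncorrelated errors the observed covariances equal the true-score covariances, so only the own-variance terms attenuate.
True-score variance = [2²·6.7²·0.90 + 4.9²·0.65 + 22.6²·0.67] + 222.035 = 519.42 + 222.035 = 741.455.
Reliability = 741.455 / 936.365 = 0.792.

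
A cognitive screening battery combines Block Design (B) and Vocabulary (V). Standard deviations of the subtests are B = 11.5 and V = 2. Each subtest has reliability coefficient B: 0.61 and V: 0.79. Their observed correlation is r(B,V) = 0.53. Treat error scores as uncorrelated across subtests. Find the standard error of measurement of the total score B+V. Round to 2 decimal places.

7.24

Var(total) = 136.25 + 24.38 = 160.63.
True-score variance = 83.8325 + 24.38 = 108.213, so reliability = 0.6737.
Error variance = 160.63 − 108.213 = 52.4175; SEM = √52.4175 = 7.24.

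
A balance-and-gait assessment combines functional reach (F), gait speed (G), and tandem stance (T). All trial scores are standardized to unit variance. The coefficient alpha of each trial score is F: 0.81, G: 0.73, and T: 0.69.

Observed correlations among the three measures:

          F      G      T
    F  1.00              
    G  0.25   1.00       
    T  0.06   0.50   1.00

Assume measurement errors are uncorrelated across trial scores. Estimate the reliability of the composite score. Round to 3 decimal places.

Var(F+G+T) = 3 + 2·[0.25 + 0.06 + 0.50] = 3 + 1.62 = 4.62.
Under uncorrelated errors the observed covariances equal the true-score covariances, so only the own-variance terms attenuate.
True-score variance = [0.81 + 0.73 + 0.69] + 1.62 = 2.23 + 1.62 = 3.85.
Reliability = 3.85 / 4.62 = 0.833.

0.833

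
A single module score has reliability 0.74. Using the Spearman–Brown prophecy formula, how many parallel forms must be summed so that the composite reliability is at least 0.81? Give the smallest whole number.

2

k ≥ ρ*(1−ρ₁)/(ρ₁(1−ρ*)) = 0.81·0.26 / (0.74·0.19) = 1.498.
Smallest integer k = 2.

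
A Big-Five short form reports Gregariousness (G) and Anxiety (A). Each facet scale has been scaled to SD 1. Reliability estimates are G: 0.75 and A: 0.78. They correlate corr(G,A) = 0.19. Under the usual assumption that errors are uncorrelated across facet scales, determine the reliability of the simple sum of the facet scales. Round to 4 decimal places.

0.8025

Var(G+A) = 2 + 2·[0.19] = 2 + 0.38 = 2.38.
With uncorrelated errors the cross-covariances are all true-score covariance, so they carry over unchanged; only the diagonal terms shrink to ρᵢσᵢ².
True-score variance = [0.75 + 0.78] + 0.38 = 1.53 + 0.38 = 1.91.
Reliability = 1.91 / 2.38 = 0.8025.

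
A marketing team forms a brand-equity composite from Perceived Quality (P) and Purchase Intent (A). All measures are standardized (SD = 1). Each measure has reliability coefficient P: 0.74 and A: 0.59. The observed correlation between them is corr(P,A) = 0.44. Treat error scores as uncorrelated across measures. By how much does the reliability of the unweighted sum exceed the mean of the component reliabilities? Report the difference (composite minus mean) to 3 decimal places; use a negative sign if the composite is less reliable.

Var(sum) = 2 + 0.88 = 2.88; true-score variance = 1.33 + 0.88 = 2.21; composite reliability = 0.7674.
Mean component reliability = 0.6650.
Difference = 0.7674 − 0.6650 = 0.102.

0.102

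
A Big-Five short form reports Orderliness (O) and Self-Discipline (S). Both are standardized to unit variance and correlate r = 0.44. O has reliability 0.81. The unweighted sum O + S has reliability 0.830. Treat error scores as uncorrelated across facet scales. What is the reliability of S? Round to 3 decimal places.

Var(O+S) = 2 + 2·0.44 = 2.880.
True-score variance = ρ_O + ρ_S + 2·0.44, so 0.830 = (0.81 + ρ_S + 0.88) / 2.880.
ρ_S = 0.830·2.880 − 0.81 − 0.88 = 0.700.

0.700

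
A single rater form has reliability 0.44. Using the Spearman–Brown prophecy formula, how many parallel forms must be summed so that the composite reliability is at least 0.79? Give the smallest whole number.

k ≥ ρ*(1−ρ₁)/(ρ₁(1−ρ*)) = 0.79·0.56 / (0.44·0.21) = 4.788.
Smallest integer k = 5.

5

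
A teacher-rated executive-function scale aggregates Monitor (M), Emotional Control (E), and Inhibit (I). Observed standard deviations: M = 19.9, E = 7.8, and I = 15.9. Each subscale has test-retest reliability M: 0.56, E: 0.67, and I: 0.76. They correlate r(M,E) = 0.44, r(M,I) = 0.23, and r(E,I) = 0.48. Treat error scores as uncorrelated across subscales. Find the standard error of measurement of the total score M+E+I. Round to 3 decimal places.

15.969

Var(total) = 709.66 + 401.201 = 1110.86.
True-score variance = 454.664 + 401.201 = 855.865, so reliability = 0.7705.
Error variance = 1110.86 − 855.865 = 254.996; SEM = √254.996 = 15.969.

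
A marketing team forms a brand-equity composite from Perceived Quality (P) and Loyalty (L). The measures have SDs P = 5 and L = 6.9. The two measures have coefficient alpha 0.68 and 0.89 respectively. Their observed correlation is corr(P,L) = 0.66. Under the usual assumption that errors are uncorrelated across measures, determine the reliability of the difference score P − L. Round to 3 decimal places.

Var(P−L) = 5² + 6.9² − 2·5·6.9·0.66 = 72.61 − 45.54 = 27.07.
Under uncorrelated errors the observed covariances equal the true-score covariances, so only the own-variance terms attenuate.
True-score variance = [5²·0.68 + 6.9²·0.89] − 45.54 = 59.3729 − 45.54 = 13.8329.
Reliability = 13.8329 / 27.07 = 0.511.

0.511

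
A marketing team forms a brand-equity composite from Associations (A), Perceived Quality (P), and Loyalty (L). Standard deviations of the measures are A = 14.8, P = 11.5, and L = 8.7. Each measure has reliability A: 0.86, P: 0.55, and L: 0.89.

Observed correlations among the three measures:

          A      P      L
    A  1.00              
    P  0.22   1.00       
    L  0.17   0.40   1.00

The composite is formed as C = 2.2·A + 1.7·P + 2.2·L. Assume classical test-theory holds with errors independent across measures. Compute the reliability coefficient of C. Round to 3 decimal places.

Var(C) = 2.2²·14.8² + 1.7²·11.5² + 2.2²·8.7² + 2·[3.74·14.8·11.5·0.22 + 4.84·14.8·8.7·0.17 + 3.74·11.5·8.7·0.40] = 1808.7 + 791.318 = 2600.01.
Because errors are independent across components, Cov(Tᵢ,Tⱼ) = Cov(Xᵢ,Xⱼ); the off-diagonal part of the true-score variance is the same as above.
True-score variance = [2.2²·14.8²·0.86 + 1.7²·11.5²·0.55 + 2.2²·8.7²·0.89] + 791.318 = 1447.99 + 791.318 = 2239.3.
Reliability = 2239.3 / 2600.01 = 0.861.

0.861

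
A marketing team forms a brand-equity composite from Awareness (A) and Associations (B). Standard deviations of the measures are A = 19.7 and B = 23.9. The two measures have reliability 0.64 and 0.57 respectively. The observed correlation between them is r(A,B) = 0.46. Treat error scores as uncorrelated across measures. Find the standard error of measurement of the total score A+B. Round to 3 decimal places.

19.630

Var(total) = 959.3 + 433.164 = 1392.46.
True-score variance = 573.967 + 433.164 = 1007.13, so reliability = 0.7233.
Error variance = 1392.46 − 1007.13 = 385.333; SEM = √385.333 = 19.630.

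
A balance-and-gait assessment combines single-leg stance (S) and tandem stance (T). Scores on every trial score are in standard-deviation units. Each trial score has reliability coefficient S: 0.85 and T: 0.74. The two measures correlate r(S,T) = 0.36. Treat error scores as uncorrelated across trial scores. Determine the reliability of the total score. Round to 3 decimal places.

Var(S+T) = 2 + 2·[0.36] = 2 + 0.72 = 2.72.
Because errors are independent across components, Cov(Tᵢ,Tⱼ) = Cov(Xᵢ,Xⱼ); the off-diagonal part of the true-score variance is the same as above.
True-score variance = [0.85 + 0.74] + 0.72 = 1.59 + 0.72 = 2.31.
Reliability = 2.31 / 2.72 = 0.849.

0.849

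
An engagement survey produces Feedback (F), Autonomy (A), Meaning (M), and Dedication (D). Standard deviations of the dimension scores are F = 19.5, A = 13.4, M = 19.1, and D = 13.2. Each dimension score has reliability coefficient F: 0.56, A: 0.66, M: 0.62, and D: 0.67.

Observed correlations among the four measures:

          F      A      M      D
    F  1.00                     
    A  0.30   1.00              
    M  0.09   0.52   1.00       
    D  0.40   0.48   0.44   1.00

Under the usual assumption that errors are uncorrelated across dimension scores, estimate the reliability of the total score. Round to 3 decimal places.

0.806

Var(F+A+M+D) = 19.5² + 13.4² + 19.1² + 13.2² + 2·[19.5·13.4·0.30 + 19.5·19.1·0.09 + 19.5·13.2·0.40 + 13.4·19.1·0.52 + 13.4·13.2·0.48 + 19.1·13.2·0.44] = 1098.86 + 1087.59 = 2186.45.
With uncorrelated errors the cross-covariances are all true-score covariance, so they carry over unchanged; only the diagonal terms shrink to ρᵢσᵢ².
True-score variance = [19.5²·0.56 + 13.4²·0.66 + 19.1²·0.62 + 13.2²·0.67] + 1087.59 = 674.373 + 1087.59 = 1761.96.
Reliability = 1761.96 / 2186.45 = 0.806.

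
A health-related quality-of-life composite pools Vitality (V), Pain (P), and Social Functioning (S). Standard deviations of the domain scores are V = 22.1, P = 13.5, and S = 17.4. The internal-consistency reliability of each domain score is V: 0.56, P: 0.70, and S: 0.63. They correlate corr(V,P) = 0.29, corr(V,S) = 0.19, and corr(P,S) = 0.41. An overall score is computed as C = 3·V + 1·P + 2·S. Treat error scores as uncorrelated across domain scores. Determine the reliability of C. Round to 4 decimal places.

0.6781

Var(C) = 3²·22.1² + 13.5² + 2²·17.4² + 2·[3·22.1·13.5·0.29 + 6·22.1·17.4·0.19 + 2·13.5·17.4·0.41] = 5788.98 + 1781.12 = 7570.1.
Because errors are independent across components, Cov(Tᵢ,Tⱼ) = Cov(Xᵢ,Xⱼ); the off-diagonal part of the true-score variance is the same as above.
True-score variance = [3²·22.1²·0.56 + 13.5²·0.70 + 2²·17.4²·0.63] + 1781.12 = 3352.12 + 1781.12 = 5133.23.
Reliability = 5133.23 / 7570.1 = 0.6781.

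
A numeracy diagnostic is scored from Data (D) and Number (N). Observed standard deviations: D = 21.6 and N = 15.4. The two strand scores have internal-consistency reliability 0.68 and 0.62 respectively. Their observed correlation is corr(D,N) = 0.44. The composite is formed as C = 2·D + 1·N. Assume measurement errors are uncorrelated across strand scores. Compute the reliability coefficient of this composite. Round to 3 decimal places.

0.744

Var(C) = 2²·21.6² + 15.4² + 2·[2·21.6·15.4·0.44] = 2103.4 + 585.446 = 2688.85.
With uncorrelated errors the cross-covariances are all true-score covariance, so they carry over unchanged; only the diagonal terms shrink to ρᵢσᵢ².
True-score variance = [2²·21.6²·0.68 + 15.4²·0.62] + 585.446 = 1416.08 + 585.446 = 2001.53.
Reliability = 2001.53 / 2688.85 = 0.744.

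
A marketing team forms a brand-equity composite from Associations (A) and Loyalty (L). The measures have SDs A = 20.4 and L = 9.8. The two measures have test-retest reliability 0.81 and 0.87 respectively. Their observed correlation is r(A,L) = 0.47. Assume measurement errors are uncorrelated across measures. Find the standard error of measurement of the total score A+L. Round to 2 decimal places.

Var(total) = 512.2 + 187.925 = 700.125.
True-score variance = 420.644 + 187.925 = 608.569, so reliability = 0.8692.
Error variance = 700.125 − 608.569 = 91.5556; SEM = √91.5556 = 9.57.

9.57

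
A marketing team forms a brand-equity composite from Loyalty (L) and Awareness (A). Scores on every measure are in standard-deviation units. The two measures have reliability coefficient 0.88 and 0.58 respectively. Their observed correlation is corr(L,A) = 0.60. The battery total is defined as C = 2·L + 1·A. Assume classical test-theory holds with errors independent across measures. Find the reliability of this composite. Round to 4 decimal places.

0.8784

Var(C) = 2² + 1 + 2·[2·0.60] = 5 + 2.4 = 7.4.
Because errors are independent across components, Cov(Tᵢ,Tⱼ) = Cov(Xᵢ,Xⱼ); the off-diagonal part of the true-score variance is the same as above.
True-score variance = [2²·0.88 + 0.58] + 2.4 = 4.1 + 2.4 = 6.5.
Reliability = 6.5 / 7.4 = 0.8784.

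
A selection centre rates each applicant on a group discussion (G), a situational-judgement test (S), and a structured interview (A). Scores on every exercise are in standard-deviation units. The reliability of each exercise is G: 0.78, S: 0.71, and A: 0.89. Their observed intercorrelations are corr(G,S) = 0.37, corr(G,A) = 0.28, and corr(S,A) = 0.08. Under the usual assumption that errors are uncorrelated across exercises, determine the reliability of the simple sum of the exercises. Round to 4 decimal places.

0.8610

Var(G+S+A) = 3 + 2·[0.37 + 0.28 + 0.08] = 3 + 1.46 = 4.46.
With uncorrelated errors the cross-covariances are all true-score covariance, so they carry over unchanged; only the diagonal terms shrink to ρᵢσᵢ².
True-score variance = [0.78 + 0.71 + 0.89] + 1.46 = 2.38 + 1.46 = 3.84.
Reliability = 3.84 / 4.46 = 0.8610.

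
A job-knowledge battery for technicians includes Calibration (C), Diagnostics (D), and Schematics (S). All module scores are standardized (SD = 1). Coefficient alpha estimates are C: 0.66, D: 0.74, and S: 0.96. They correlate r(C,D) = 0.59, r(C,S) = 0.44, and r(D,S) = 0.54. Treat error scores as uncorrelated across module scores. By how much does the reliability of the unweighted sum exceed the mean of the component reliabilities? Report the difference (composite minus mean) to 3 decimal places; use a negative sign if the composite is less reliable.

Var(sum) = 3 + 3.14 = 6.14; true-score variance = 2.36 + 3.14 = 5.5; composite reliability = 0.8958.
Mean component reliability = 0.7867.
Difference = 0.8958 − 0.7867 = 0.109.

0.109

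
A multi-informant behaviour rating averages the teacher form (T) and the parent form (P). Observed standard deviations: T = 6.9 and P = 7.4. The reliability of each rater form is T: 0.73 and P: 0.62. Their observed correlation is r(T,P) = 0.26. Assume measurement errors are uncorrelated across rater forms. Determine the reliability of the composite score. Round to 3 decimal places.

0.739

Var(T+P) = 6.9² + 7.4² + 2·[6.9·7.4·0.26] = 102.37 + 26.5512 = 128.921.
Because errors are independent across components, Cov(Tᵢ,Tⱼ) = Cov(Xᵢ,Xⱼ); the off-diagonal part of the true-score variance is the same as above.
True-score variance = [6.9²·0.73 + 7.4²·0.62] + 26.5512 = 68.7065 + 26.5512 = 95.2577.
Reliability = 95.2577 / 128.921 = 0.739.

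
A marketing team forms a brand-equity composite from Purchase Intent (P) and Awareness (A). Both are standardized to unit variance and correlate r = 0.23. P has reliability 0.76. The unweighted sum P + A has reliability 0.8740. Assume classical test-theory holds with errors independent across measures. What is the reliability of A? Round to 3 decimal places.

Var(P+A) = 2 + 2·0.23 = 2.460.
True-score variance = ρ_P + ρ_A + 2·0.23, so 0.8740 = (0.76 + ρ_A + 0.46) / 2.460.
ρ_A = 0.8740·2.460 − 0.76 − 0.46 = 0.930.

0.930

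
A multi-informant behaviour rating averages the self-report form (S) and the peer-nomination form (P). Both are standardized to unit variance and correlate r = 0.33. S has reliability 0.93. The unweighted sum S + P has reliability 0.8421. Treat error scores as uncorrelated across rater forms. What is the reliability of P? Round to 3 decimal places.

0.650

Var(S+P) = 2 + 2·0.33 = 2.660.
True-score variance = ρ_S + ρ_P + 2·0.33, so 0.8421 = (0.93 + ρ_P + 0.66) / 2.660.
ρ_P = 0.8421·2.660 − 0.93 − 0.66 = 0.650.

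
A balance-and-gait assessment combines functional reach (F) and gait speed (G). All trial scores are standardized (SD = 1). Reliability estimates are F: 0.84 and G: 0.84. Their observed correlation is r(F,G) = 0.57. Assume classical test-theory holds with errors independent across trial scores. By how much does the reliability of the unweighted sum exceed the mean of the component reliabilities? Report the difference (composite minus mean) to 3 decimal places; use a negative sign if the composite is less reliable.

Var(sum) = 2 + 1.14 = 3.14; true-score variance = 1.68 + 1.14 = 2.82; composite reliability = 0.8981.
Mean component reliability = 0.8400.
Difference = 0.8981 − 0.8400 = 0.058.

0.058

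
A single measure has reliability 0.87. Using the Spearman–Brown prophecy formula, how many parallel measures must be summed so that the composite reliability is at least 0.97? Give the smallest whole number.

5

k ≥ ρ*(1−ρ₁)/(ρ₁(1−ρ*)) = 0.97·0.13 / (0.87·0.03) = 4.831.
Smallest integer k = 5.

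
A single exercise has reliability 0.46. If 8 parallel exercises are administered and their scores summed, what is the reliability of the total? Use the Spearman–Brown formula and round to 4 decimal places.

ρ_k = kρ / (1 + (k−1)ρ) = 8·0.46 / (1 + 7·0.46) = 3.680 / 4.220 = 0.8720.

0.8720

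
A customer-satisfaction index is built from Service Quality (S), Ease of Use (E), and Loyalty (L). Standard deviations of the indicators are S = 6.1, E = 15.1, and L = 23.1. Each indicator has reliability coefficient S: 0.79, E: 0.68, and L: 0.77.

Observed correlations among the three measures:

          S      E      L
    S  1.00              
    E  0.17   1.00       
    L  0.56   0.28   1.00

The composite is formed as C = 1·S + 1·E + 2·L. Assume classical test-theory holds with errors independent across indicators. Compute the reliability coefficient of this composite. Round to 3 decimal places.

Var(C) = 6.1² + 15.1² + 2²·23.1² + 2·[6.1·15.1·0.17 + 2·6.1·23.1·0.56 + 2·15.1·23.1·0.28] = 2399.66 + 737.623 = 3137.28.
Under uncorrelated errors the observed covariances equal the true-score covariances, so only the own-variance terms attenuate.
True-score variance = [6.1²·0.79 + 15.1²·0.68 + 2²·23.1²·0.77] + 737.623 = 1827.96 + 737.623 = 2565.58.
Reliability = 2565.58 / 3137.28 = 0.818.

0.818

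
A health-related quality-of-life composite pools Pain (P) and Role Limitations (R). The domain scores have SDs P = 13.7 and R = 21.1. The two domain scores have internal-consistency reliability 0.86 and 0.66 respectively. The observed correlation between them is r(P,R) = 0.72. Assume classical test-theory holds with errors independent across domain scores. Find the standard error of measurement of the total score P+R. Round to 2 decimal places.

Var(total) = 632.9 + 416.261 = 1049.16.
True-score variance = 455.252 + 416.261 = 871.513, so reliability = 0.8307.
Error variance = 1049.16 − 871.513 = 177.648; SEM = √177.648 = 13.33.

13.33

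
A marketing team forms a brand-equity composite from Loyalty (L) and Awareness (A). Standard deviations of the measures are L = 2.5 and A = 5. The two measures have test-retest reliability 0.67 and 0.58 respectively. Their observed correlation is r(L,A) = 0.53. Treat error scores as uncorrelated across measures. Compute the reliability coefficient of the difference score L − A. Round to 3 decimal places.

0.302

Var(L−A) = 2.5² + 5² − 2·2.5·5·0.53 = 31.25 − 13.25 = 18.
Because errors are independent across components, Cov(Tᵢ,Tⱼ) = Cov(Xᵢ,Xⱼ); the off-diagonal part of the true-score variance is the same as above.
True-score variance = [2.5²·0.67 + 5²·0.58] − 13.25 = 18.6875 − 13.25 = 5.4375.
Reliability = 5.4375 / 18 = 0.302.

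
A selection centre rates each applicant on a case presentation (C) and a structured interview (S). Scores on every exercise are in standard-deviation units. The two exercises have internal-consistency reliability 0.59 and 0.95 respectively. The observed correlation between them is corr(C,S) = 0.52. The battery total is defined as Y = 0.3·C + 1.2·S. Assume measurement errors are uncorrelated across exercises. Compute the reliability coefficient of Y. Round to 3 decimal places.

Var(Y) = 0.3² + 1.2² + 2·[0.36·0.52] = 1.53 + 0.3744 = 1.9044.
Because errors are independent across components, Cov(Tᵢ,Tⱼ) = Cov(Xᵢ,Xⱼ); the off-diagonal part of the true-score variance is the same as above.
True-score variance = [0.3²·0.59 + 1.2²·0.95] + 0.3744 = 1.4211 + 0.3744 = 1.7955.
Reliability = 1.7955 / 1.9044 = 0.943.

0.943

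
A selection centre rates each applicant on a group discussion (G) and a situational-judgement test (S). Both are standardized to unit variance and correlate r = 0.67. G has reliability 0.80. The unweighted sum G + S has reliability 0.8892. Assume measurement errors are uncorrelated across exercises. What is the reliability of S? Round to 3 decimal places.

0.830

Var(G+S) = 2 + 2·0.67 = 3.340.
True-score variance = ρ_G + ρ_S + 2·0.67, so 0.8892 = (0.80 + ρ_S + 1.34) / 3.340.
ρ_S = 0.8892·3.340 − 0.80 − 1.34 = 0.830.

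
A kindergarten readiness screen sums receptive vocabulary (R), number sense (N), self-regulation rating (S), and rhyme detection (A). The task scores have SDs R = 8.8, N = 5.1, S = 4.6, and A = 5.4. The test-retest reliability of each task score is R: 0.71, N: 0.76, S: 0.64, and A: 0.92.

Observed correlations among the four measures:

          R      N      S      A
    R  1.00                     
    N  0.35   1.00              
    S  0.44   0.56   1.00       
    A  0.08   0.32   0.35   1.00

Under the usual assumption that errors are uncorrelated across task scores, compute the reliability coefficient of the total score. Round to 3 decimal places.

0.867

Var(R+N+S+A) = 8.8² + 5.1² + 4.6² + 5.4² + 2·[8.8·5.1·0.35 + 8.8·4.6·0.44 + 8.8·5.4·0.08 + 5.1·4.6·0.56 + 5.1·5.4·0.32 + 4.6·5.4·0.35] = 153.77 + 135.93 = 289.7.
With uncorrelated errors the cross-covariances are all true-score covariance, so they carry over unchanged; only the diagonal terms shrink to ρᵢσᵢ².
True-score variance = [8.8²·0.71 + 5.1²·0.76 + 4.6²·0.64 + 5.4²·0.92] + 135.93 = 115.12 + 135.93 = 251.05.
Reliability = 251.05 / 289.7 = 0.867.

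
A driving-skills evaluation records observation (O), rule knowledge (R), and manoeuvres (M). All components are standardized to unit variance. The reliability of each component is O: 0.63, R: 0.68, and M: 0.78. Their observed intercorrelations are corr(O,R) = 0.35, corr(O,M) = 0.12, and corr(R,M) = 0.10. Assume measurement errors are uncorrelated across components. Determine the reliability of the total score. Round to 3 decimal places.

0.780

Var(O+R+M) = 3 + 2·[0.35 + 0.12 + 0.10] = 3 + 1.14 = 4.14.
Because errors are independent across components, Cov(Tᵢ,Tⱼ) = Cov(Xᵢ,Xⱼ); the off-diagonal part of the true-score variance is the same as above.
True-score variance = [0.63 + 0.68 + 0.78] + 1.14 = 2.09 + 1.14 = 3.23.
Reliability = 3.23 / 4.14 = 0.780.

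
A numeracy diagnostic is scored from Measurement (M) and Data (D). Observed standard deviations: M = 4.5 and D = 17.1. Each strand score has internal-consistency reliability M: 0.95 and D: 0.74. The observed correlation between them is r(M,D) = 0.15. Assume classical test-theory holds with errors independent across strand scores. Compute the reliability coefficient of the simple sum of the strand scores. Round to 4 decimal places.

0.7705

Var(M+D) = 4.5² + 17.1² + 2·[4.5·17.1·0.15] = 312.66 + 23.085 = 335.745.
With uncorrelated errors the cross-covariances are all true-score covariance, so they carry over unchanged; only the diagonal terms shrink to ρᵢσᵢ².
True-score variance = [4.5²·0.95 + 17.1²·0.74] + 23.085 = 235.621 + 23.085 = 258.706.
Reliability = 258.706 / 335.745 = 0.7705.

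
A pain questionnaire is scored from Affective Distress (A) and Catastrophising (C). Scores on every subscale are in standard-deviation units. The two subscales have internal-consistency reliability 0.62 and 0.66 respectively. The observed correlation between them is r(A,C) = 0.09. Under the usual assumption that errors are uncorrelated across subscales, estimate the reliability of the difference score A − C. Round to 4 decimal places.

0.6044

Var(A−C) = 1 + 1 − 2·0.09 = 2 − 0.18 = 1.82.
Because errors are independent across components, Cov(Tᵢ,Tⱼ) = Cov(Xᵢ,Xⱼ); the off-diagonal part of the true-score variance is the same as above.
True-score variance = [0.62 + 0.66] − 0.18 = 1.28 − 0.18 = 1.1.
Reliability = 1.1 / 1.82 = 0.6044.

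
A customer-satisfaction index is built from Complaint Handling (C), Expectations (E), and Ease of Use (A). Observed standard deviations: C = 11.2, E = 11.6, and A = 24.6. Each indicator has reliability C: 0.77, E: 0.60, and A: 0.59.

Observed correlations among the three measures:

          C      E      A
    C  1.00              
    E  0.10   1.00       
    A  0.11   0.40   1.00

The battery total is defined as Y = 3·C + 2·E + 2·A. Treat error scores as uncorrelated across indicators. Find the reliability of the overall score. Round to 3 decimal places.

0.734

Var(Y) = 3²·11.2² + 2²·11.6² + 2²·24.6² + 2·[6·11.2·11.6·0.10 + 6·11.2·24.6·0.11 + 4·11.6·24.6·0.40] = 4087.84 + 1432.74 = 5520.58.
With uncorrelated errors the cross-covariances are all true-score covariance, so they carry over unchanged; only the diagonal terms shrink to ρᵢσᵢ².
True-score variance = [3²·11.2²·0.77 + 2²·11.6²·0.60 + 2²·24.6²·0.59] + 1432.74 = 2620.42 + 1432.74 = 4053.16.
Reliability = 4053.16 / 5520.58 = 0.734.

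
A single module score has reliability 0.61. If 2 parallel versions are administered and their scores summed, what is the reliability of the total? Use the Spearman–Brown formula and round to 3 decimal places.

0.758

ρ_k = kρ / (1 + (k−1)ρ) = 2·0.61 / (1 + 1·0.61) = 1.220 / 1.610 = 0.758.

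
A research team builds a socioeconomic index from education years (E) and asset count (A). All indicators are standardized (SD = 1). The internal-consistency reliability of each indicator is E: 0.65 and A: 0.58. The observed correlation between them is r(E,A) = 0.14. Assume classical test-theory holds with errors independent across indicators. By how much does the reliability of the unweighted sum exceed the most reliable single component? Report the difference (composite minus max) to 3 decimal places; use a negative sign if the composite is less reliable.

0.012

Var(sum) = 2 + 0.28 = 2.28; true-score variance = 1.23 + 0.28 = 1.51; composite reliability = 0.6623.
Max component reliability = 0.6500.
Difference = 0.6623 − 0.6500 = 0.012.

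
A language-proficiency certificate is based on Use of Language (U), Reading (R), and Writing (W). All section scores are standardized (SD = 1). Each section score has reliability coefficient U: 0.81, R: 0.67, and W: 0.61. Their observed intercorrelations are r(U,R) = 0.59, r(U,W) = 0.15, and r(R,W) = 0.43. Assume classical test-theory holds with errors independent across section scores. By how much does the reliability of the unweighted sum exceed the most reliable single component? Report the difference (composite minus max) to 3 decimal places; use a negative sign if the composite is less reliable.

0.020

Var(sum) = 3 + 2.34 = 5.34; true-score variance = 2.09 + 2.34 = 4.43; composite reliability = 0.8296.
Max component reliability = 0.8100.
Difference = 0.8296 − 0.8100 = 0.020.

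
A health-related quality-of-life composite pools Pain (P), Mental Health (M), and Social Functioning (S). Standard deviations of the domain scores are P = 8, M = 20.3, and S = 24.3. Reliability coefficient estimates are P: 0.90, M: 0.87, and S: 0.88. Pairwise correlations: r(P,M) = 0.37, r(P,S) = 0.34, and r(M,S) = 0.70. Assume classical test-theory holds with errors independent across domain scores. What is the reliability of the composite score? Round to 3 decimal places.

0.935

Var(P+M+S) = 8² + 20.3² + 24.3² + 2·[8·20.3·0.37 + 8·24.3·0.34 + 20.3·24.3·0.70] = 1066.58 + 942.974 = 2009.55.
With uncorrelated errors the cross-covariances are all true-score covariance, so they carry over unchanged; only the diagonal terms shrink to ρᵢσᵢ².
True-score variance = [8²·0.90 + 20.3²·0.87 + 24.3²·0.88] + 942.974 = 935.75 + 942.974 = 1878.72.
Reliability = 1878.72 / 2009.55 = 0.935.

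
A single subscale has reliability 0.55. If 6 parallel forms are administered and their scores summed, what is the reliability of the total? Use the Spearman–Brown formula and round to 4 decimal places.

0.8800

ρ_k = kρ / (1 + (k−1)ρ) = 6·0.55 / (1 + 5·0.55) = 3.300 / 3.750 = 0.8800.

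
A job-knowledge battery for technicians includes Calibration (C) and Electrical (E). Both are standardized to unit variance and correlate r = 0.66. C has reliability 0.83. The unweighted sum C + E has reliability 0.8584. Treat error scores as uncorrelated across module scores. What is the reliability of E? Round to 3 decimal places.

Var(C+E) = 2 + 2·0.66 = 3.320.
True-score variance = ρ_C + ρ_E + 2·0.66, so 0.8584 = (0.83 + ρ_E + 1.32) / 3.320.
ρ_E = 0.8584·3.320 − 0.83 − 1.32 = 0.700.

0.700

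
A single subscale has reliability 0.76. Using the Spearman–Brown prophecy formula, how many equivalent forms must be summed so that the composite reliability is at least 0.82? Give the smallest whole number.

k ≥ ρ*(1−ρ₁)/(ρ₁(1−ρ*)) = 0.82·0.24 / (0.76·0.18) = 1.439.
Smallest integer k = 2.

2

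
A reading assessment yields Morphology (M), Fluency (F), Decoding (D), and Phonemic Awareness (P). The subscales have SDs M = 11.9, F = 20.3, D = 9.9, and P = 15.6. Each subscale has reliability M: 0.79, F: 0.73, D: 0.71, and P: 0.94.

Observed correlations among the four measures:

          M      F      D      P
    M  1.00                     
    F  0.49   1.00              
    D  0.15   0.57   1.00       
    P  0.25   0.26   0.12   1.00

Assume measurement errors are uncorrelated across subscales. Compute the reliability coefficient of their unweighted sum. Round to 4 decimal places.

0.8912

Var(M+F+D+P) = 11.9² + 20.3² + 9.9² + 15.6² + 2·[11.9·20.3·0.49 + 11.9·9.9·0.15 + 11.9·15.6·0.25 + 20.3·9.9·0.57 + 20.3·15.6·0.26 + 9.9·15.6·0.12] = 895.07 + 795.747 = 1690.82.
With uncorrelated errors the cross-covariances are all true-score covariance, so they carry over unchanged; only the diagonal terms shrink to ρᵢσᵢ².
True-score variance = [11.9²·0.79 + 20.3²·0.73 + 9.9²·0.71 + 15.6²·0.94] + 795.747 = 711.043 + 795.747 = 1506.79.
Reliability = 1506.79 / 1690.82 = 0.8912.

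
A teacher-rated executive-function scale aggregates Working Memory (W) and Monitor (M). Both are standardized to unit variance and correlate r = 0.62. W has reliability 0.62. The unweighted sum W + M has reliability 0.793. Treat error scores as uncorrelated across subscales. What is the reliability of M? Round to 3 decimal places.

Var(W+M) = 2 + 2·0.62 = 3.240.
True-score variance = ρ_W + ρ_M + 2·0.62, so 0.793 = (0.62 + ρ_M + 1.24) / 3.240.
ρ_M = 0.793·3.240 − 0.62 − 1.24 = 0.709.

0.709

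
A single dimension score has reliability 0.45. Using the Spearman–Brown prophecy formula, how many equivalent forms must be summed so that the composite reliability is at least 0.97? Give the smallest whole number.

40

k ≥ ρ*(1−ρ₁)/(ρ₁(1−ρ*)) = 0.97·0.55 / (0.45·0.03) = 39.519.
Smallest integer k = 40.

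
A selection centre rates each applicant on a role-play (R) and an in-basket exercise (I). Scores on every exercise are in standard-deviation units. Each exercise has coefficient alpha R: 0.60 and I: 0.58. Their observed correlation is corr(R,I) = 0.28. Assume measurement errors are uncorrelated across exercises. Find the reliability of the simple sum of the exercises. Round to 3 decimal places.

Var(R+I) = 2 + 2·[0.28] = 2 + 0.56 = 2.56.
Under uncorrelated errors the observed covariances equal the true-score covariances, so only the own-variance terms attenuate.
True-score variance = [0.60 + 0.58] + 0.56 = 1.18 + 0.56 = 1.74.
Reliability = 1.74 / 2.56 = 0.680.

0.680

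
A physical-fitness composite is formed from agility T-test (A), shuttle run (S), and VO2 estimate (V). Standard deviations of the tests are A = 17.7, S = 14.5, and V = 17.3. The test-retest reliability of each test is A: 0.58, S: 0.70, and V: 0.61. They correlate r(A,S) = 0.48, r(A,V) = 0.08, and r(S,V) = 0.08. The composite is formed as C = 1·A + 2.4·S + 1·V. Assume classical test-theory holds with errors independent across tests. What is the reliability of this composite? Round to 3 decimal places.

0.761

Var(C) = 17.7² + 2.4²·14.5² + 17.3² + 2·[2.4·17.7·14.5·0.48 + 17.7·17.3·0.08 + 2.4·14.5·17.3·0.08] = 1823.62 + 736.642 = 2560.26.
With uncorrelated errors the cross-covariances are all true-score covariance, so they carry over unchanged; only the diagonal terms shrink to ρᵢσᵢ².
True-score variance = [17.7²·0.58 + 2.4²·14.5²·0.70 + 17.3²·0.61] + 736.642 = 1212 + 736.642 = 1948.64.
Reliability = 1948.64 / 2560.26 = 0.761.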